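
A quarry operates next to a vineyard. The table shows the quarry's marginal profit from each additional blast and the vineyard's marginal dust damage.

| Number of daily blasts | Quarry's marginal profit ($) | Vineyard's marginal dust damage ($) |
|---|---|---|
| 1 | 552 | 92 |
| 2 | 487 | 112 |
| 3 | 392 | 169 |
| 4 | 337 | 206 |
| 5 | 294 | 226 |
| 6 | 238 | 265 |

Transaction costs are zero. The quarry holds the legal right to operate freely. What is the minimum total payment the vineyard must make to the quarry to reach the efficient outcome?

$238

Left alone the quarry would choose level 6 (marginal profit stays positive).
Efficient level: k* = 5 (marginal profit ≥ marginal dust damage through 5).
The vineyard must at least cover the quarry's forgone profit from cutting 6→5: 238 = 238.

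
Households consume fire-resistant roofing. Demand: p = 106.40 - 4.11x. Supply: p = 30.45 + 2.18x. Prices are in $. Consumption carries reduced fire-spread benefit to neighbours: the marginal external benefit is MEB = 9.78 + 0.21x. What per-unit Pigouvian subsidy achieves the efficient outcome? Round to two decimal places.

Social marginal benefit = demand + MEB = 116.18 - 3.90x.
Set SMB = MC: 116.18 - 3.90x = 30.45 + 2.18x → x* = 14.1003.
The Pigouvian subsidy equals MEB at x*: 9.78 + 0.21×14.1003 = 12.7411.

subsidy = $12.74 per unit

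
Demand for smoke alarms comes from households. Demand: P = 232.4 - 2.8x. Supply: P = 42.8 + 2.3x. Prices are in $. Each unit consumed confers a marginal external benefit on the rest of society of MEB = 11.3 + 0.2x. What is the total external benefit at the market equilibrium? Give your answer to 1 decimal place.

$558.3

Market equilibrium (private): 42.8 + 2.3x = 232.4 - 2.8x → x_m = 37.1765.
Total external benefit = ∫₀^{x_m} (11.3 + 0.2x) dx = 11.3×37.1765 + ½×0.2×37.1765² = 558.3037.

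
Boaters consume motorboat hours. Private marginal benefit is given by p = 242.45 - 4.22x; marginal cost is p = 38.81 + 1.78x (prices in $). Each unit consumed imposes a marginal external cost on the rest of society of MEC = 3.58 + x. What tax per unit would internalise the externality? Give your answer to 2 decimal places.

Social marginal benefit = demand − MEC = 238.87 - 5.22x.
Set SMB = MC: 238.87 - 5.22x = 38.81 + 1.78x → x* = 28.5800.
The Pigouvian tax equals MEC at x*: 3.58 + 1.00×28.5800 = 32.1600.

tax = $32.16 per unit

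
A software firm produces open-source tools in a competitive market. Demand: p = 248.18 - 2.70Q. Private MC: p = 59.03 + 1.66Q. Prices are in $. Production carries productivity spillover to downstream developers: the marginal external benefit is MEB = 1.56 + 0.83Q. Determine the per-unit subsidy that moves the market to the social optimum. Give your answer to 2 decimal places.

Social marginal cost = private MC − MEB = 57.47 + 0.83Q.
Set SMC = demand: 57.47 + 0.83Q = 248.18 - 2.70Q → Q* = 54.0255.
The Pigouvian subsidy equals MEB at Q*: 1.56 + 0.83×54.0255 = 46.4012.

subsidy = $46.40 per unit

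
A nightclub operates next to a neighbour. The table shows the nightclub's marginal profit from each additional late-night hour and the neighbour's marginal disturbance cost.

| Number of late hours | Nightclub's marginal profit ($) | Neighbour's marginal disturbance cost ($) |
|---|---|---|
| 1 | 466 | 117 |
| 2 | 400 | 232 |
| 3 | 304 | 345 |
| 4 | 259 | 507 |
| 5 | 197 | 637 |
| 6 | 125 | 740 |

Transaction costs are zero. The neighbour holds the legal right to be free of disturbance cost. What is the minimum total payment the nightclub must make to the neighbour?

$349

Efficient level: marginal profit ≥ marginal disturbance cost through level 2, so k* = 2.
With the neighbour holding the right, the nightclub must at least compensate total damage at k*: 117 + 232 = 349.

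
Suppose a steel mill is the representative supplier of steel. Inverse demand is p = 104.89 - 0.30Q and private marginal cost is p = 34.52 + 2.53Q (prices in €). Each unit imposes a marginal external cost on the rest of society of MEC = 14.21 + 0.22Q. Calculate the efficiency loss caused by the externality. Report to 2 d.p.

DWL = €63.50

Market equilibrium (private): 34.52 + 2.53Q = 104.89 - 0.30Q → Q_m = 24.8657.
Social marginal cost = private MC + MEC = 48.73 + 2.75Q.
Set SMC = demand: 48.73 + 2.75Q = 104.89 - 0.30Q → Q* = 18.4131.
The loss is the area between SMC and demand from Q* to Q_m; with linear curves that's a triangle of height MEC(Q_m).
DWL = ½ × 6.4526 × 19.6805 = 63.4952.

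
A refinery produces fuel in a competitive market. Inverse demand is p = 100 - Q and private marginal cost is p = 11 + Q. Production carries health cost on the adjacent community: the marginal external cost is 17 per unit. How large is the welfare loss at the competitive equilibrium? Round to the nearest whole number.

DWL = 72

Market equilibrium (private): 11 + Q = 100 - Q → Q_m = 44.5000.
Social marginal cost = private MC + MEC = 28 + Q.
Set SMC = demand: 28 + Q = 100 - Q → Q* = 36.0000.
Height of the DWL triangle at Q_m is SMC(Q_m) − demand(Q_m) = MEC(Q_m) = 17.0000.
DWL = ½ × 8.5000 × 17.0000 = 72.2500.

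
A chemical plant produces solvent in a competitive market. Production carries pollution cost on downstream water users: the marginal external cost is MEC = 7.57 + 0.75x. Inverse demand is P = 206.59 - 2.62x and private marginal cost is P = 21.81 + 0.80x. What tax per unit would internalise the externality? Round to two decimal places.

Social marginal cost = private MC + MEC = 29.38 + 1.55x.
Set SMC = demand: 29.38 + 1.55x = 206.59 - 2.62x → x* = 42.4964.
The Pigouvian tax equals MEC at x*: 7.57 + 0.75×42.4964 = 39.4423.

tax = 39.44 per unit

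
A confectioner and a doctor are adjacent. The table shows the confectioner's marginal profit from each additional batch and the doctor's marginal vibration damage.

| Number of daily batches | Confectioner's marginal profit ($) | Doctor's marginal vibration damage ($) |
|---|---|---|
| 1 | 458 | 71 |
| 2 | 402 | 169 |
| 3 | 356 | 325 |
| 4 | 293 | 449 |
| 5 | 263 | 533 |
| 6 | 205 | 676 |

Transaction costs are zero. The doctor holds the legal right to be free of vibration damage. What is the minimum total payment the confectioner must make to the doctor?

Efficient level: marginal profit ≥ marginal vibration damage through level 3, so k* = 3.
With the doctor holding the right, the confectioner must at least compensate total damage at k*: 71 + 169 + 325 = 565.

$565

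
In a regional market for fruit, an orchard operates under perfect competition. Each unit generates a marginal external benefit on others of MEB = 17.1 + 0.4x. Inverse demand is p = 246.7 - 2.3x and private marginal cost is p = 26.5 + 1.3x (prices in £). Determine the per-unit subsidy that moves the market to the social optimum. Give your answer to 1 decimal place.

subsidy = £46.8 per unit

Social marginal cost = private MC − MEB = 9.4 + 0.9x.
Set SMC = demand: 9.4 + 0.9x = 246.7 - 2.3x → x* = 74.1563.
The Pigouvian subsidy equals MEB at x*: 17.1 + 0.4×74.1563 = 46.7625.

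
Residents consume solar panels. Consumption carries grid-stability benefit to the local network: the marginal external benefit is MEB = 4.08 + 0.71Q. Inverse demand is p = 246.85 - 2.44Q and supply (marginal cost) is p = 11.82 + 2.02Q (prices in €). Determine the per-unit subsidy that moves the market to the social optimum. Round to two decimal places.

subsidy = €49.35 per unit

Social marginal benefit = demand + MEB = 250.93 - 1.73Q.
Set SMB = MC: 250.93 - 1.73Q = 11.82 + 2.02Q → Q* = 63.7627.
The Pigouvian subsidy equals MEB at Q*: 4.08 + 0.71×63.7627 = 49.3515.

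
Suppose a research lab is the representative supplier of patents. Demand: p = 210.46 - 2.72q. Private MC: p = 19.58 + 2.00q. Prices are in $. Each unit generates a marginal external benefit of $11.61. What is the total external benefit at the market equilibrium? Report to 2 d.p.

Market equilibrium (private): 19.58 + 2.00q = 210.46 - 2.72q → q_m = 40.4407.
Total external benefit = MEB × q_m = 11.61 × 40.4407 = 469.5165.

$469.52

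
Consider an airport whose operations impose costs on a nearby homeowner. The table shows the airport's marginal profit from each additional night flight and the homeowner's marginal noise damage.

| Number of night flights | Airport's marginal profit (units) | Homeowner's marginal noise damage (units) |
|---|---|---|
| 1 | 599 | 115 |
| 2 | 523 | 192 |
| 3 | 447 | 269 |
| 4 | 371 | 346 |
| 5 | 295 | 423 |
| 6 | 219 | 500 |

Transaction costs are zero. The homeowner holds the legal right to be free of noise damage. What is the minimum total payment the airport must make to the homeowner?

922

Efficient level: marginal profit ≥ marginal noise damage through level 4, so k* = 4.
With the homeowner holding the right, the airport must at least compensate total damage at k*: 115 + 192 + 269 + 346 = 922.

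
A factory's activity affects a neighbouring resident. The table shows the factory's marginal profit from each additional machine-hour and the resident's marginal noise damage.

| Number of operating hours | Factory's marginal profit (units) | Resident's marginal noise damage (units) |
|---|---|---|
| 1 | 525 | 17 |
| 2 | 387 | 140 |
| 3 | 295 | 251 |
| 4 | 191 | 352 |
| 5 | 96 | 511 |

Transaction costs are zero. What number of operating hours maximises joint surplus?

3

Bargaining reaches the level where marginal profit last exceeds marginal noise damage.
That holds through level 3 (295 ≥ 251) but not at 4 (191 < 352).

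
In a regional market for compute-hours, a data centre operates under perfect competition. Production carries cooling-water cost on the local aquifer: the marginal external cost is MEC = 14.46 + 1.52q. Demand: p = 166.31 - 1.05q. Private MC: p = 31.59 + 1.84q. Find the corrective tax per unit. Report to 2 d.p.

tax = 55.91 per unit

Social marginal cost = private MC + MEC = 46.05 + 3.36q.
Set SMC = demand: 46.05 + 3.36q = 166.31 - 1.05q → q* = 27.2698.
The Pigouvian tax equals MEC at q*: 14.46 + 1.52×27.2698 = 55.9101.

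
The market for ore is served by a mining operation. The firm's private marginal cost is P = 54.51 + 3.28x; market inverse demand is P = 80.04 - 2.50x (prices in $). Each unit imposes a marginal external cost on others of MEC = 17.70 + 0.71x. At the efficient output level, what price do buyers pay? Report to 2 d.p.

P = $77.02

Social marginal cost = private MC + MEC = 72.21 + 3.99x.
Set SMC = demand: 72.21 + 3.99x = 80.04 - 2.50x → x* = 1.2065.
Consumer price on the demand curve at x*: 80.04 − 2.50×1.2065 = 77.0238.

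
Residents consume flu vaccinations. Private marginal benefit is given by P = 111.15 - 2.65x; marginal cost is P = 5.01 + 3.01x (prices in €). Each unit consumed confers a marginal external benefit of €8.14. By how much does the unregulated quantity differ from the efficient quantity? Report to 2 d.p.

Market equilibrium (private): 5.01 + 3.01x = 111.15 - 2.65x → x_m = 18.7527.
Social marginal benefit = demand + MEB = 119.29 - 2.65x.
Set SMB = MC: 119.29 - 2.65x = 5.01 + 3.01x → x* = 20.1908.
Gap = |18.7527 − 20.1908| = 1.4381.

1.44 units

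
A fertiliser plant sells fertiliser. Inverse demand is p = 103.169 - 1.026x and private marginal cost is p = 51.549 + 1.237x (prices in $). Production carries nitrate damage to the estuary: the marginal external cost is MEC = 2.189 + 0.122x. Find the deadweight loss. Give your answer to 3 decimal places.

Market equilibrium (private): 51.549 + 1.237x = 103.169 - 1.026x → x_m = 22.8104.
Social marginal cost = private MC + MEC = 53.738 + 1.359x.
Set SMC = demand: 53.738 + 1.359x = 103.169 - 1.026x → x* = 20.7258.
Height of the DWL triangle at x_m is SMC(x_m) − demand(x_m) = MEC(x_m) = 4.9719.
DWL = ½ × 2.0846 × 4.9719 = 5.1822.

DWL = $5.182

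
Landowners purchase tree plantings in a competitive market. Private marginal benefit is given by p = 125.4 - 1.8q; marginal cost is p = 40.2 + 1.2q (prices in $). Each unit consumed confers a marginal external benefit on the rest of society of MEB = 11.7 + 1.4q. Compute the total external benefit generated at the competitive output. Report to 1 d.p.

Market equilibrium (private): 40.2 + 1.2q = 125.4 - 1.8q → q_m = 28.4000.
Total external benefit = ∫₀^{q_m} (11.7 + 1.4q) dq = 11.7×28.4000 + ½×1.4×28.4000² = 896.8720.

$896.9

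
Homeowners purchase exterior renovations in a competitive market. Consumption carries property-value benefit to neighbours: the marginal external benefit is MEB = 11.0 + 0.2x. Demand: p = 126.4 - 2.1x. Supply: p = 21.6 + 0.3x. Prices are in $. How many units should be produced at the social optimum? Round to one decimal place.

Social marginal benefit = demand + MEB = 137.4 - 1.9x.
Set SMB = MC: 137.4 - 1.9x = 21.6 + 0.3x → x* = 52.6364.

x* = 52.6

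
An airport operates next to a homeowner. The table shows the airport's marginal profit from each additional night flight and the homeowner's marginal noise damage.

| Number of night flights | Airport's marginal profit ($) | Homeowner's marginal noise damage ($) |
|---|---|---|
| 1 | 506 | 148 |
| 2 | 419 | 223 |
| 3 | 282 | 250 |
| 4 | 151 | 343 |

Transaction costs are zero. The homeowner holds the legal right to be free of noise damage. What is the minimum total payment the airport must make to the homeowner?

Efficient level: marginal profit ≥ marginal noise damage through level 3, so k* = 3.
With the homeowner holding the right, the airport must at least compensate total damage at k*: 148 + 223 + 250 = 621.

$621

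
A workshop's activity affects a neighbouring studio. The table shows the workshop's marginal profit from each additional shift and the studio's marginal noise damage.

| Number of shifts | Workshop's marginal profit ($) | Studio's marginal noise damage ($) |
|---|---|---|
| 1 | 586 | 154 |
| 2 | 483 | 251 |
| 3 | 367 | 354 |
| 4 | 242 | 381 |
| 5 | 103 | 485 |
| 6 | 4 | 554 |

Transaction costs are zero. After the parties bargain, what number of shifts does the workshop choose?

Bargaining reaches the level where marginal profit last exceeds marginal noise damage.
That holds through level 3 (367 ≥ 354) but not at 4 (242 < 381).

3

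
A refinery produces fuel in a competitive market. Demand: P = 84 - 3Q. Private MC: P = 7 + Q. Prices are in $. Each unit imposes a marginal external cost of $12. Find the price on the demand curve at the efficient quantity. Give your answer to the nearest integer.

Social marginal cost = private MC + MEC = 19 + Q.
Set SMC = demand: 19 + Q = 84 - 3Q → Q* = 16.2500.
Consumer price on the demand curve at Q*: 84 − 3×16.2500 = 35.2500.

P = $35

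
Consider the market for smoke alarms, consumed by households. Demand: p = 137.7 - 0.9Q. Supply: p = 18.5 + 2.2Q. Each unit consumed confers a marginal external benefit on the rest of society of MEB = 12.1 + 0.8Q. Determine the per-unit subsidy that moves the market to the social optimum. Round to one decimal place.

subsidy = 57.8 per unit

Social marginal benefit = demand + MEB = 149.8 - 0.1Q.
Set SMB = MC: 149.8 - 0.1Q = 18.5 + 2.2Q → Q* = 57.0870.
The Pigouvian subsidy equals MEB at Q*: 12.1 + 0.8×57.0870 = 57.7696.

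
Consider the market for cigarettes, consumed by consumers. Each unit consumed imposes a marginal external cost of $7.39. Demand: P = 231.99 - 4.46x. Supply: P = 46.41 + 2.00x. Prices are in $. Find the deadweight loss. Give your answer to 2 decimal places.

Market equilibrium (private): 46.41 + 2.00x = 231.99 - 4.46x → x_m = 28.7276.
Social marginal benefit = demand − MEC = 224.60 - 4.46x.
Set SMB = MC: 224.60 - 4.46x = 46.41 + 2.00x → x* = 27.5836.
Between x* and x_m the wedge MC − SMB runs linearly from 0 to MEC(x_m), so the loss is a triangle.
DWL = ½ × 1.1440 × 7.3900 = 4.2271.

DWL = $4.23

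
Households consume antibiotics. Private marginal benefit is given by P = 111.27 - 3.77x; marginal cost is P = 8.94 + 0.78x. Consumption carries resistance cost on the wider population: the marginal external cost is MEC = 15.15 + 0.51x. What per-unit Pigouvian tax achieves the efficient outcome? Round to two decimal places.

Social marginal benefit = demand − MEC = 96.12 - 4.28x.
Set SMB = MC: 96.12 - 4.28x = 8.94 + 0.78x → x* = 17.2292.
The Pigouvian tax equals MEC at x*: 15.15 + 0.51×17.2292 = 23.9369.

tax = 23.94 per unit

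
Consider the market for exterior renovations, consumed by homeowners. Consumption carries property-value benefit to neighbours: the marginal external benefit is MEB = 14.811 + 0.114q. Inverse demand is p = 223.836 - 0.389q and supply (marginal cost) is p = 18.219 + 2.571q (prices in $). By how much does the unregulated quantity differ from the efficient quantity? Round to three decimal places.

7.987 units

Market equilibrium (private): 18.219 + 2.571q = 223.836 - 0.389q → q_m = 69.4652.
Social marginal benefit = demand + MEB = 238.647 - 0.275q.
Set SMB = MC: 238.647 - 0.275q = 18.219 + 2.571q → q* = 77.4519.
Gap = |69.4652 − 77.4519| = 7.9867.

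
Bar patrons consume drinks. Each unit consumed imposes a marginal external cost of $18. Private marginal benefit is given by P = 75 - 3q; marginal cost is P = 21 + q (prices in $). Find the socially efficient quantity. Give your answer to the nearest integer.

q* = 9

Social marginal benefit = demand − MEC = 57 - 3q.
Set SMB = MC: 57 - 3q = 21 + q → q* = 9.0000.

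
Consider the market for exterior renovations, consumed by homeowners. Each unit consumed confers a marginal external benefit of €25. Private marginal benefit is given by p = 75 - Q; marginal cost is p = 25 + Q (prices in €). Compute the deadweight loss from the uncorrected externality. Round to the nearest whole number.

DWL = €156

Market equilibrium (private): 25 + Q = 75 - Q → Q_m = 25.0000.
Social marginal benefit = demand + MEB = 100 - Q.
Set SMB = MC: 100 - Q = 25 + Q → Q* = 37.5000.
Height of the DWL triangle at Q_m is SMB(Q_m) − MC(Q_m) = MEB(Q_m) = 25.0000.
DWL = ½ × 12.5000 × 25.0000 = 156.2500.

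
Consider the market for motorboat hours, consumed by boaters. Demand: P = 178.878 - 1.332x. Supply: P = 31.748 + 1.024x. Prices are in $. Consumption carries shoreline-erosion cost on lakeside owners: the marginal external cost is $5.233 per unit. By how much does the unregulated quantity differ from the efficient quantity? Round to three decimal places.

2.221 units

Market equilibrium (private): 31.748 + 1.024x = 178.878 - 1.332x → x_m = 62.4491.
Social marginal benefit = demand − MEC = 173.645 - 1.332x.
Set SMB = MC: 173.645 - 1.332x = 31.748 + 1.024x → x* = 60.2279.
Gap = |62.4491 − 60.2279| = 2.2212.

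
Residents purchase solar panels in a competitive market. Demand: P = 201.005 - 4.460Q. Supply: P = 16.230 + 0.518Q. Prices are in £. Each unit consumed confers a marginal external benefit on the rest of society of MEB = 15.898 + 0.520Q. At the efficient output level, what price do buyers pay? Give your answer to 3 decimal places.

P = £0.242

Social marginal benefit = demand + MEB = 216.903 - 3.940Q.
Set SMB = MC: 216.903 - 3.940Q = 16.230 + 0.518Q → Q* = 45.0141.
Consumer price on the demand curve at Q*: 201.005 − 4.460×45.0141 = 0.2421.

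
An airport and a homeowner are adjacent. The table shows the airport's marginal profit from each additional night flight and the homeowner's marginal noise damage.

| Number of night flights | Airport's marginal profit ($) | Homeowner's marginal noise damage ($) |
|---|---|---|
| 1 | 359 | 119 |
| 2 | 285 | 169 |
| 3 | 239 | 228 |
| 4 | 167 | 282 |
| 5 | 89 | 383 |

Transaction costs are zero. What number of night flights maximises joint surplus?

3

Bargaining reaches the level where marginal profit last exceeds marginal noise damage.
That holds through level 3 (239 ≥ 228) but not at 4 (167 < 282).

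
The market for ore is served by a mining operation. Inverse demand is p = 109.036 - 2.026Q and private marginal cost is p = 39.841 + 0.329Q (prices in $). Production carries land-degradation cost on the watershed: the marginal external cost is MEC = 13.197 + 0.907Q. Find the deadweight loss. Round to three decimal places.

Market equilibrium (private): 39.841 + 0.329Q = 109.036 - 2.026Q → Q_m = 29.3822.
Social marginal cost = private MC + MEC = 53.038 + 1.236Q.
Set SMC = demand: 53.038 + 1.236Q = 109.036 - 2.026Q → Q* = 17.1668.
The loss is the area between SMC and demand from Q* to Q_m; with linear curves that's a triangle of height MEC(Q_m).
DWL = ½ × 12.2154 × 39.8466 = 243.3711.

DWL = $243.371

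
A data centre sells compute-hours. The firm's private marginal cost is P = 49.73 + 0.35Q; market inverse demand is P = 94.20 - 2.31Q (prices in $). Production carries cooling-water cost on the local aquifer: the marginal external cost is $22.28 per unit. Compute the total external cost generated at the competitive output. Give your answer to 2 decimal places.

$372.48

Market equilibrium (private): 49.73 + 0.35Q = 94.20 - 2.31Q → Q_m = 16.7180.
Total external cost = MEC × Q_m = 22.28 × 16.7180 = 372.4770.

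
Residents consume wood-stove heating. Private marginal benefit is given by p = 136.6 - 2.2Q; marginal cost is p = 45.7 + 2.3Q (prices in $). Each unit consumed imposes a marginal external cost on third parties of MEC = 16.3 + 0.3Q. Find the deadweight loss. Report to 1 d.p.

Market equilibrium (private): 45.7 + 2.3Q = 136.6 - 2.2Q → Q_m = 20.2000.
Social marginal benefit = demand − MEC = 120.3 - 2.5Q.
Set SMB = MC: 120.3 - 2.5Q = 45.7 + 2.3Q → Q* = 15.5417.
Height of the DWL triangle at Q_m is MC(Q_m) − SMB(Q_m) = MEC(Q_m) = 22.3600.
DWL = ½ × 4.6583 × 22.3600 = 52.0798.

DWL = $52.1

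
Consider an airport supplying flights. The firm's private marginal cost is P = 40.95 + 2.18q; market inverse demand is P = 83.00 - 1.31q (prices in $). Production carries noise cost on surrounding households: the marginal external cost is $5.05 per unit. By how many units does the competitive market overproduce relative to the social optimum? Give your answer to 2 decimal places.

1.45 units

Market equilibrium (private): 40.95 + 2.18q = 83.00 - 1.31q → q_m = 12.0487.
Social marginal cost = private MC + MEC = 46.00 + 2.18q.
Set SMC = demand: 46.00 + 2.18q = 83.00 - 1.31q → q* = 10.6017.
Gap = |12.0487 − 10.6017| = 1.4470.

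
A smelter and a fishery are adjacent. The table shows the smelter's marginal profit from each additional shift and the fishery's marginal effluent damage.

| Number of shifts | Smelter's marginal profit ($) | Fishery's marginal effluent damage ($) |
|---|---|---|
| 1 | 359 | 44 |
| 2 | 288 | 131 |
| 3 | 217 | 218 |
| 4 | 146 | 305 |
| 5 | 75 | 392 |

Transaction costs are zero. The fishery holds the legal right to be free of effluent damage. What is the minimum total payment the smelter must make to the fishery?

Efficient level: marginal profit ≥ marginal effluent damage through level 2, so k* = 2.
With the fishery holding the right, the smelter must at least compensate total damage at k*: 44 + 131 = 175.

$175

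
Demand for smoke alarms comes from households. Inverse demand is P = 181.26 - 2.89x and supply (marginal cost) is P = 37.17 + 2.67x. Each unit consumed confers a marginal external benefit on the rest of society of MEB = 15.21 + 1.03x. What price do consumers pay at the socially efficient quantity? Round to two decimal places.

P = 79.63

Social marginal benefit = demand + MEB = 196.47 - 1.86x.
Set SMB = MC: 196.47 - 1.86x = 37.17 + 2.67x → x* = 35.1656.
Consumer price on the demand curve at x*: 181.26 − 2.89×35.1656 = 79.6314.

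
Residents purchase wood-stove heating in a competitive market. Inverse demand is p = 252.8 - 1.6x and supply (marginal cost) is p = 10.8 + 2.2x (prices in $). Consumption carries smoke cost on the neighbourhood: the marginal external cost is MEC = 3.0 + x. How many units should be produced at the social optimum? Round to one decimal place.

Social marginal benefit = demand − MEC = 249.8 - 2.6x.
Set SMB = MC: 249.8 - 2.6x = 10.8 + 2.2x → x* = 49.7917.

x* = 49.8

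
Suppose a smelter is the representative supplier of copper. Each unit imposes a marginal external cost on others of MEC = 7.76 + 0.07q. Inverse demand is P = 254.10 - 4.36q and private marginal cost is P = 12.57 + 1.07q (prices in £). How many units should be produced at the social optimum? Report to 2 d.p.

q* = 42.50

Social marginal cost = private MC + MEC = 20.33 + 1.14q.
Set SMC = demand: 20.33 + 1.14q = 254.10 - 4.36q → q* = 42.5036.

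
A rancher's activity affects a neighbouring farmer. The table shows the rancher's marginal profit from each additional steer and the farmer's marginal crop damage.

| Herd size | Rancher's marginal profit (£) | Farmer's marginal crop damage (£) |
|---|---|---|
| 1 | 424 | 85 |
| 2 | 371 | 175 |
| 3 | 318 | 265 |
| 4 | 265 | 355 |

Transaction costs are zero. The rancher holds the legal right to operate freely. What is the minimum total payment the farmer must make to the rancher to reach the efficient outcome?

£265

Left alone the rancher would choose level 4 (marginal profit stays positive).
Efficient level: k* = 3 (marginal profit ≥ marginal crop damage through 3).
The farmer must at least cover the rancher's forgone profit from cutting 4→3: 265 = 265.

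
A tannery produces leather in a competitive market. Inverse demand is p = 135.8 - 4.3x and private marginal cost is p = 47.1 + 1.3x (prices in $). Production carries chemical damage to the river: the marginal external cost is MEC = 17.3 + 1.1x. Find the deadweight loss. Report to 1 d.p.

DWL = $90.0

Market equilibrium (private): 47.1 + 1.3x = 135.8 - 4.3x → x_m = 15.8393.
Social marginal cost = private MC + MEC = 64.4 + 2.4x.
Set SMC = demand: 64.4 + 2.4x = 135.8 - 4.3x → x* = 10.6567.
Height of the DWL triangle at x_m is SMC(x_m) − demand(x_m) = MEC(x_m) = 34.7232.
DWL = ½ × 5.1826 × 34.7232 = 89.9782.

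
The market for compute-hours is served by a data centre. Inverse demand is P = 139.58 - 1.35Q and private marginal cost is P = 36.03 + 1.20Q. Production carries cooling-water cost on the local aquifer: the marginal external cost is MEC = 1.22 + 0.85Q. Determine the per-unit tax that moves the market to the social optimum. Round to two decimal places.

Social marginal cost = private MC + MEC = 37.25 + 2.05Q.
Set SMC = demand: 37.25 + 2.05Q = 139.58 - 1.35Q → Q* = 30.0971.
The Pigouvian tax equals MEC at Q*: 1.22 + 0.85×30.0971 = 26.8025.

tax = 26.80 per unit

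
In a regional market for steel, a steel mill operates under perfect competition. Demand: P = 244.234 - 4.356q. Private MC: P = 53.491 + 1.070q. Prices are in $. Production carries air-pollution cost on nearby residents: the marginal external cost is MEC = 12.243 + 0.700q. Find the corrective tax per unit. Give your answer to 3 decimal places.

Social marginal cost = private MC + MEC = 65.734 + 1.770q.
Set SMC = demand: 65.734 + 1.770q = 244.234 - 4.356q → q* = 29.1381.
The Pigouvian tax equals MEC at q*: 12.243 + 0.700×29.1381 = 32.6397.

tax = $32.640 per unit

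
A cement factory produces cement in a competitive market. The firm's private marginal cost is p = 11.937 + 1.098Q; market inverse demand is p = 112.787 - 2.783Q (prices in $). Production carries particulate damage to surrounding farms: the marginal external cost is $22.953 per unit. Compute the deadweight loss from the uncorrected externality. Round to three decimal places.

Market equilibrium (private): 11.937 + 1.098Q = 112.787 - 2.783Q → Q_m = 25.9856.
Social marginal cost = private MC + MEC = 34.890 + 1.098Q.
Set SMC = demand: 34.890 + 1.098Q = 112.787 - 2.783Q → Q* = 20.0714.
Between Q* and Q_m the wedge SMC − demand runs linearly from 0 to MEC(Q_m), so the loss is a triangle.
DWL = ½ × 5.9142 × 22.9530 = 67.8743.

DWL = $67.874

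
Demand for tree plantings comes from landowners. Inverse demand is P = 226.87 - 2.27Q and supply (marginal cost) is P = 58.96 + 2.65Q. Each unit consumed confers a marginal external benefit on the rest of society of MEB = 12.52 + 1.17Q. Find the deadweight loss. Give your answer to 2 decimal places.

DWL = 366.80

Market equilibrium (private): 58.96 + 2.65Q = 226.87 - 2.27Q → Q_m = 34.1280.
Social marginal benefit = demand + MEB = 239.39 - 1.10Q.
Set SMB = MC: 239.39 - 1.10Q = 58.96 + 2.65Q → Q* = 48.1147.
Between Q* and Q_m the wedge SMB − MC runs linearly from 0 to MEB(Q_m), so the loss is a triangle.
DWL = ½ × 13.9867 × 52.4498 = 366.7998.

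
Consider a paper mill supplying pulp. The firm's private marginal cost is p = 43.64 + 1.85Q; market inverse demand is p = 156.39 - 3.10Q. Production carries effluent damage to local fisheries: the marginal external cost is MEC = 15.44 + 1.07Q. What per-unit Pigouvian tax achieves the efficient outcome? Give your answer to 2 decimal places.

tax = 32.74 per unit

Social marginal cost = private MC + MEC = 59.08 + 2.92Q.
Set SMC = demand: 59.08 + 2.92Q = 156.39 - 3.10Q → Q* = 16.1645.
The Pigouvian tax equals MEC at Q*: 15.44 + 1.07×16.1645 = 32.7360.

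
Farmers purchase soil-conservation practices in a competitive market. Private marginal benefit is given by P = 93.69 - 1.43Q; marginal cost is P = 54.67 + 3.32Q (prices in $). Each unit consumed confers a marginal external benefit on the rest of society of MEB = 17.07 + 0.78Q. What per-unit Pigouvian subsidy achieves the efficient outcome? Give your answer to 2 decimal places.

Social marginal benefit = demand + MEB = 110.76 - 0.65Q.
Set SMB = MC: 110.76 - 0.65Q = 54.67 + 3.32Q → Q* = 14.1285.
The Pigouvian subsidy equals MEB at Q*: 17.07 + 0.78×14.1285 = 28.0902.

subsidy = $28.09 per unit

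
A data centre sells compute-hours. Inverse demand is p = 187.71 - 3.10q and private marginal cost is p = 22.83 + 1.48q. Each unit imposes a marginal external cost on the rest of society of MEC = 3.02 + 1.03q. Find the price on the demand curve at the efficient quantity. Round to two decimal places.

Social marginal cost = private MC + MEC = 25.85 + 2.51q.
Set SMC = demand: 25.85 + 2.51q = 187.71 - 3.10q → q* = 28.8520.
Consumer price on the demand curve at q*: 187.71 − 3.10×28.8520 = 98.2688.

P = 98.27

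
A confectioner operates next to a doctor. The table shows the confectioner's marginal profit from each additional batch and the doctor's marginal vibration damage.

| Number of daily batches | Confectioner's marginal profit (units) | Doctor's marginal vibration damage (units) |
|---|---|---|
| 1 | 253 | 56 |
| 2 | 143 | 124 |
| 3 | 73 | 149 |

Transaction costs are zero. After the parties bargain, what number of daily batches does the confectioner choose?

2

Bargaining reaches the level where marginal profit last exceeds marginal vibration damage.
That holds through level 2 (143 ≥ 124) but not at 3 (73 < 149).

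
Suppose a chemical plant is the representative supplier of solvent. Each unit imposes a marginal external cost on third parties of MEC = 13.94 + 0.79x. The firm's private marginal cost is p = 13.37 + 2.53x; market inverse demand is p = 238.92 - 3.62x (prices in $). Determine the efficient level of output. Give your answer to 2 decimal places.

Social marginal cost = private MC + MEC = 27.31 + 3.32x.
Set SMC = demand: 27.31 + 3.32x = 238.92 - 3.62x → x* = 30.4914.

x* = 30.49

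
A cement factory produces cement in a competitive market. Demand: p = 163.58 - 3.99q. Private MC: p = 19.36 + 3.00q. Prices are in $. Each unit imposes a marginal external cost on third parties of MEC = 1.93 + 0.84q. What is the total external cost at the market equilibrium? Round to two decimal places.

$218.61

Market equilibrium (private): 19.36 + 3.00q = 163.58 - 3.99q → q_m = 20.6323.
Total external cost = ∫₀^{q_m} (1.93 + 0.84q) dq = 1.93×20.6323 + ½×0.84×20.6323² = 218.6109.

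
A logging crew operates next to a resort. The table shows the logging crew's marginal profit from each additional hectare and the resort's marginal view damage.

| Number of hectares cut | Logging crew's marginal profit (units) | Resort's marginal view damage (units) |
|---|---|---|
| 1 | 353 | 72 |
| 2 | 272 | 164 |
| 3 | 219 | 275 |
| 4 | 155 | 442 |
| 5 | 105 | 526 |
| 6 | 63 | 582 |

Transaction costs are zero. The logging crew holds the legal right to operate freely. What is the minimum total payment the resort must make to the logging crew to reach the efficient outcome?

Left alone the logging crew would choose level 6 (marginal profit stays positive).
Efficient level: k* = 2 (marginal profit ≥ marginal view damage through 2).
The resort must at least cover the logging crew's forgone profit from cutting 6→2: 219 + 155 + 105 + 63 = 542.

542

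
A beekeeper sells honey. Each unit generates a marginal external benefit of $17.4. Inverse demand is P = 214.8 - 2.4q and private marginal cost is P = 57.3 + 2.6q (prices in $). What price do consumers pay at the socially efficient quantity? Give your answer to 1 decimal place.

Social marginal cost = private MC − MEB = 39.9 + 2.6q.
Set SMC = demand: 39.9 + 2.6q = 214.8 - 2.4q → q* = 34.9800.
Consumer price on the demand curve at q*: 214.8 − 2.4×34.9800 = 130.8480.

P = $130.8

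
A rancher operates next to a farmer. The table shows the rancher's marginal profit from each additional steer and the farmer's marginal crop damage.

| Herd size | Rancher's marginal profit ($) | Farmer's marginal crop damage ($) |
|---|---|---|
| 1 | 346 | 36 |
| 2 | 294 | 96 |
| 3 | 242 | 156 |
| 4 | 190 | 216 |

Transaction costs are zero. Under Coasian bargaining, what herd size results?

Bargaining reaches the level where marginal profit last exceeds marginal crop damage.
That holds through level 3 (242 ≥ 156) but not at 4 (190 < 216).

3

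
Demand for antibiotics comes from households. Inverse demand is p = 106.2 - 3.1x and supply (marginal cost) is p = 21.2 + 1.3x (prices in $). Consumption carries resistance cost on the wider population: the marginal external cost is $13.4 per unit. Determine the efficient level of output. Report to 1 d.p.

x* = 16.3

Social marginal benefit = demand − MEC = 92.8 - 3.1x.
Set SMB = MC: 92.8 - 3.1x = 21.2 + 1.3x → x* = 16.2727.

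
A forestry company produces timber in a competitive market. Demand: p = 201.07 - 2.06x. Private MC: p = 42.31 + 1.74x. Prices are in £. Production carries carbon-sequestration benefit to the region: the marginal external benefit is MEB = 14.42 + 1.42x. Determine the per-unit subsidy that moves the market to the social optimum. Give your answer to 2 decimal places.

subsidy = £117.75 per unit

Social marginal cost = private MC − MEB = 27.89 + 0.32x.
Set SMC = demand: 27.89 + 0.32x = 201.07 - 2.06x → x* = 72.7647.
The Pigouvian subsidy equals MEB at x*: 14.42 + 1.42×72.7647 = 117.7459.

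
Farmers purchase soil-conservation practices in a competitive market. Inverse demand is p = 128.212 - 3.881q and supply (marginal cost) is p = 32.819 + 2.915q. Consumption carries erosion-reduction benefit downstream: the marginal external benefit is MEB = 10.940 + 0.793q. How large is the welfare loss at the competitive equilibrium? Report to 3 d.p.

DWL = 40.574

Market equilibrium (private): 32.819 + 2.915q = 128.212 - 3.881q → q_m = 14.0366.
Social marginal benefit = demand + MEB = 139.152 - 3.088q.
Set SMB = MC: 139.152 - 3.088q = 32.819 + 2.915q → q* = 17.7133.
The welfare-loss triangle has base |q_m − q*| and height MEB(q_m) (the vertical gap between SMB and MC is zero at q* and MEB at q_m).
DWL = ½ × 3.6767 × 22.0711 = 40.5744.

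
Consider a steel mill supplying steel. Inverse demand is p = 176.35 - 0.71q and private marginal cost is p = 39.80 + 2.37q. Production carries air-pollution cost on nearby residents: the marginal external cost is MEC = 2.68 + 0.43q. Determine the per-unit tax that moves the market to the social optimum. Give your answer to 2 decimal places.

tax = 19.08 per unit

Social marginal cost = private MC + MEC = 42.48 + 2.80q.
Set SMC = demand: 42.48 + 2.80q = 176.35 - 0.71q → q* = 38.1396.
The Pigouvian tax equals MEC at q*: 2.68 + 0.43×38.1396 = 19.0800.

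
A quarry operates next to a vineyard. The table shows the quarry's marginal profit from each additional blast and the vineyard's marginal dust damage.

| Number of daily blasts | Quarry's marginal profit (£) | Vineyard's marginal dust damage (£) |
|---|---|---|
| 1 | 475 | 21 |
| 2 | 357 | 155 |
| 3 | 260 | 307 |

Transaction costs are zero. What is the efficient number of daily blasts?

Bargaining reaches the level where marginal profit last exceeds marginal dust damage.
That holds through level 2 (357 ≥ 155) but not at 3 (260 < 307).

2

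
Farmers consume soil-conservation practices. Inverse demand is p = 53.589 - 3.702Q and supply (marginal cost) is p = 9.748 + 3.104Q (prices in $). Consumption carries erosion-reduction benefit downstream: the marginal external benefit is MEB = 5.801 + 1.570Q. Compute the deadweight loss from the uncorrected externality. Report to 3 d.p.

DWL = $24.185

Market equilibrium (private): 9.748 + 3.104Q = 53.589 - 3.702Q → Q_m = 6.4415.
Social marginal benefit = demand + MEB = 59.390 - 2.132Q.
Set SMB = MC: 59.390 - 2.132Q = 9.748 + 3.104Q → Q* = 9.4809.
The loss is the area between SMB and MC from Q* to Q_m; with linear curves that's a triangle of height MEB(Q_m).
DWL = ½ × 3.0394 × 15.9142 = 24.1848.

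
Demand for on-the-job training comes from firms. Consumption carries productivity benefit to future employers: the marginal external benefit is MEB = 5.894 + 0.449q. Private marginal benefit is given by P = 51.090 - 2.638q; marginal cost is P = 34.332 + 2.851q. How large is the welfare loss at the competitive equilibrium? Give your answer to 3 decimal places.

DWL = 5.236

Market equilibrium (private): 34.332 + 2.851q = 51.090 - 2.638q → q_m = 3.0530.
Social marginal benefit = demand + MEB = 56.984 - 2.189q.
Set SMB = MC: 56.984 - 2.189q = 34.332 + 2.851q → q* = 4.4944.
The welfare-loss triangle has base |q_m − q*| and height MEB(q_m) (the vertical gap between SMB and MC is zero at q* and MEB at q_m).
DWL = ½ × 1.4414 × 7.2648 = 5.2357.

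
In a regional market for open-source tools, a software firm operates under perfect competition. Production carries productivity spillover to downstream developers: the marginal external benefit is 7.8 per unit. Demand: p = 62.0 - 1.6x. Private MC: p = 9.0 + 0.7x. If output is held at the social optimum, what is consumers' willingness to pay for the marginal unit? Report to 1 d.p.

P = 19.7

Social marginal cost = private MC − MEB = 1.2 + 0.7x.
Set SMC = demand: 1.2 + 0.7x = 62.0 - 1.6x → x* = 26.4348.
Consumer price on the demand curve at x*: 62.0 − 1.6×26.4348 = 19.7043.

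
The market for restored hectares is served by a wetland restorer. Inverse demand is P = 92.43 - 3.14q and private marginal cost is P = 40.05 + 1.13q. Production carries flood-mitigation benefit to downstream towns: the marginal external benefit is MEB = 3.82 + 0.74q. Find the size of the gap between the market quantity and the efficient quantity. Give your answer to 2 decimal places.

3.65 units

Market equilibrium (private): 40.05 + 1.13q = 92.43 - 3.14q → q_m = 12.2670.
Social marginal cost = private MC − MEB = 36.23 + 0.39q.
Set SMC = demand: 36.23 + 0.39q = 92.43 - 3.14q → q* = 15.9207.
Gap = |12.2670 − 15.9207| = 3.6537.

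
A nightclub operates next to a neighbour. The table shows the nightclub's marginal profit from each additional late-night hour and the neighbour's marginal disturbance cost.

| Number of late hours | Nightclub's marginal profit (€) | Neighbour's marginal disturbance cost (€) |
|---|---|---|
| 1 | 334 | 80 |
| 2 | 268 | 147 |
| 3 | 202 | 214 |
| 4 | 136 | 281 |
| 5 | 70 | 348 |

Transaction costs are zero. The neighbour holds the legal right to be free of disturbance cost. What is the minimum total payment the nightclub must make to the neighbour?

€227

Efficient level: marginal profit ≥ marginal disturbance cost through level 2, so k* = 2.
With the neighbour holding the right, the nightclub must at least compensate total damage at k*: 80 + 147 = 227.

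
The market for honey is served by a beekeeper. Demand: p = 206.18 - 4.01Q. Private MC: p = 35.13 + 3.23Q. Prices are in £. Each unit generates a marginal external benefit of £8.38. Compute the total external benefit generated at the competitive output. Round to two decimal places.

Market equilibrium (private): 35.13 + 3.23Q = 206.18 - 4.01Q → Q_m = 23.6257.
Total external benefit = MEB × Q_m = 8.38 × 23.6257 = 197.9834.

£197.98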